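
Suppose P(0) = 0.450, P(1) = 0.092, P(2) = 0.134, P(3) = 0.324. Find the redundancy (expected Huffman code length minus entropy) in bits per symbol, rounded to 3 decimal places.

0.026 bits

Entropy H = −Σ p log₂ p ≈ 1.7504 bits.
Huffman merges: 23/250+67/500→113/500; 113/500+81/250→11/20; 9/20+11/20→1. L = 222/125 ≈ 1.7760.
L − H = 1.7760 − 1.7504 = 0.026 bits.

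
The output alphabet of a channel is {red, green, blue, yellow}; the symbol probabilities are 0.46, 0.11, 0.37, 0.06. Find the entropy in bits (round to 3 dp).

1.640 bits

H = −Σ pᵢ log₂ pᵢ.
−0.46·log₂(0.46) = 0.5153
−0.11·log₂(0.11) = 0.3503
−0.37·log₂(0.37) = 0.5307
−0.06·log₂(0.06) = 0.2435
Sum ≈ 1.6399 → 1.640 bits.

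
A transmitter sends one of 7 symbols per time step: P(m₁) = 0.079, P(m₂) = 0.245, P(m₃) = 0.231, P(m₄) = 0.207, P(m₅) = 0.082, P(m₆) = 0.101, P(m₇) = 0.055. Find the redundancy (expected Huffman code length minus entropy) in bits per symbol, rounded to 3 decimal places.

Entropy H = −Σ p log₂ p ≈ 2.6052 bits.
Huffman merges: 11/200+79/1000→67/500; 41/500+101/1000→183/1000; 67/500+183/1000→317/1000; 207/1000+231/1000→219/500; 49/200+317/1000→281/500; 219/500+281/500→1. L = 1317/500 ≈ 2.6340.
L − H = 2.6340 − 2.6052 = 0.029 bits.

0.029 bits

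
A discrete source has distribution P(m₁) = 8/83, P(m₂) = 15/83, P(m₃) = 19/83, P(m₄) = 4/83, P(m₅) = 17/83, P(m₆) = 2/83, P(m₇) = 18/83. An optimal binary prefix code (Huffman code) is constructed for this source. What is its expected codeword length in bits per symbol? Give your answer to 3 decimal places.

2.590 bits/symbol

Repeatedly combine the two least-probable nodes; the expected code length is the sum of the merged weights.
merge 2/83 + 4/83 → 6/83
merge 6/83 + 8/83 → 14/83
merge 14/83 + 15/83 → 29/83
merge 17/83 + 18/83 → 35/83
merge 19/83 + 29/83 → 48/83
merge 35/83 + 48/83 → 1
L = 6/83 + 14/83 + 29/83 + 35/83 + 48/83 + 1 = 215/83 ≈ 2.590 bits/symbol.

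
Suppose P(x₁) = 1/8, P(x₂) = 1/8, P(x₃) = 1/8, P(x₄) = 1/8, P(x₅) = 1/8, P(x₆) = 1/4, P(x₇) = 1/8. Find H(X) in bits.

2.75 bits

Each probability is a power of 1/2, so log₂(1/p) is an integer.
H = Σ p·log₂(1/p) = 1/8·3 + 1/8·3 + 1/8·3 + 1/8·3 + 1/8·3 + 1/4·2 + 1/8·3 = 2.75 bits.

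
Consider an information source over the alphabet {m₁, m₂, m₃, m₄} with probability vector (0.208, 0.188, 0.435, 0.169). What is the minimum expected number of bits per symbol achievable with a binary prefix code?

1.922 bits/symbol

Repeatedly combine the two least-probable nodes; the expected code length is the sum of the merged weights.
merge 169/1000 + 47/250 → 357/1000
merge 26/125 + 357/1000 → 113/200
merge 87/200 + 113/200 → 1
L = 357/1000 + 113/200 + 1 = 961/500 = 1.922 bits/symbol.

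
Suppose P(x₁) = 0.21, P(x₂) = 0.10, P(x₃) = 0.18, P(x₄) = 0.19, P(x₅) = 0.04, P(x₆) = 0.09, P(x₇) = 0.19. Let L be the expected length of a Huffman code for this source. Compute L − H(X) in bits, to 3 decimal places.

0.071 bits

Entropy H = −Σ p log₂ p ≈ 2.6592 bits.
Huffman merges: 1/25+9/100→13/100; 1/10+13/100→23/100; 9/50+19/100→37/100; 19/100+21/100→2/5; 23/100+37/100→3/5; 2/5+3/5→1. L = 273/100 ≈ 2.7300.
L − H = 2.7300 − 2.6592 = 0.071 bits.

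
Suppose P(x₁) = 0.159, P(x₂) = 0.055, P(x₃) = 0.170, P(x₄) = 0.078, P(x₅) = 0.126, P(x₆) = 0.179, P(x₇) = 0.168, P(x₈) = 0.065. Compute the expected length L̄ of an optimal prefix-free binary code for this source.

Repeatedly combine the two least-probable nodes; the expected code length is the sum of the merged weights.
merge 11/200 + 13/200 → 3/25
merge 39/500 + 3/25 → 99/500
merge 63/500 + 159/1000 → 57/200
merge 21/125 + 17/100 → 169/500
merge 179/1000 + 99/500 → 377/1000
merge 57/200 + 169/500 → 623/1000
merge 377/1000 + 623/1000 → 1
L = 3/25 + 99/500 + 57/200 + 169/500 + 377/1000 + 623/1000 + 1 = 2941/1000 = 2.941 bits/symbol.

2.941 bits/symbol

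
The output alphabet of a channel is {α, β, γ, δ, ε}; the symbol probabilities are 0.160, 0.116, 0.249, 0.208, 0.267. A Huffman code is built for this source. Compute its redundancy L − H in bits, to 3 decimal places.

0.013 bits

Entropy H = −Σ p log₂ p ≈ 2.2628 bits.
Huffman merges: 29/250+4/25→69/250; 26/125+249/1000→457/1000; 267/1000+69/250→543/1000; 457/1000+543/1000→1. L = 569/250 ≈ 2.2760.
L − H = 2.2760 − 2.2628 = 0.013 bits.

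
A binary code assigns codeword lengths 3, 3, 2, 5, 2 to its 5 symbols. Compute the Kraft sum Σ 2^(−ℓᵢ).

0.78125

With common denominator 2^5 = 32: Σ 2^(−ℓᵢ) = 4/32 + 4/32 + 8/32 + 1/32 + 8/32 = 25/32 = 0.78125.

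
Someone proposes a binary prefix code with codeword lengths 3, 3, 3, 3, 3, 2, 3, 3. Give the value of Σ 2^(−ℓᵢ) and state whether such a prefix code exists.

1.125; no

With common denominator 2^3 = 8: Σ 2^(−ℓᵢ) = 1/8 + 1/8 + 1/8 + 1/8 + 1/8 + 2/8 + 1/8 + 1/8 = 9/8 = 1.125.
Kraft's inequality requires Σ ≤ 1; here Σ = 1.125 > 1, so no such prefix code exists.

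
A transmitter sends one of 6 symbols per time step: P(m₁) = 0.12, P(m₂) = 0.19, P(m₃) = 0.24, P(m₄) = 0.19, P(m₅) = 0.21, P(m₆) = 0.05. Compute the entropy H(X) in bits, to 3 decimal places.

2.461 bits

H = −Σ pᵢ log₂ pᵢ.
−0.12·log₂(0.12) = 0.3671
−0.19·log₂(0.19) = 0.4552
−0.24·log₂(0.24) = 0.4941
−0.19·log₂(0.19) = 0.4552
−0.21·log₂(0.21) = 0.4728
−0.05·log₂(0.05) = 0.2161
Sum ≈ 2.4606 → 2.461 bits.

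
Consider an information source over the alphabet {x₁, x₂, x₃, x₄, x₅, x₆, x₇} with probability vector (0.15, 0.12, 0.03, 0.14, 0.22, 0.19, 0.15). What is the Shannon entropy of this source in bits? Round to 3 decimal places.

H = −Σ pᵢ log₂ pᵢ.
−0.15·log₂(0.15) = 0.4105
−0.12·log₂(0.12) = 0.3671
−0.03·log₂(0.03) = 0.1518
−0.14·log₂(0.14) = 0.3971
−0.22·log₂(0.22) = 0.4806
−0.19·log₂(0.19) = 0.4552
−0.15·log₂(0.15) = 0.4105
Sum ≈ 2.6728 → 2.673 bits.

2.673 bits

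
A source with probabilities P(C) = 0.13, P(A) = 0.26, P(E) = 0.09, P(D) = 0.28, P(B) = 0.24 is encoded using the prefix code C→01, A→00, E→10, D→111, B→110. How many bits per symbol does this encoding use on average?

L̄ = Σ pᵢ·ℓᵢ = 0.13·2 + 0.26·2 + 0.09·2 + 0.28·3 + 0.24·3 = 2.52 bits/symbol.

2.52 bits/symbol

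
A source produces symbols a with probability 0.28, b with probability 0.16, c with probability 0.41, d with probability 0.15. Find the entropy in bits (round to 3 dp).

1.875 bits

H = −Σ pᵢ log₂ pᵢ.
−0.28·log₂(0.28) = 0.5142
−0.16·log₂(0.16) = 0.4230
−0.41·log₂(0.41) = 0.5274
−0.15·log₂(0.15) = 0.4105
Sum ≈ 1.8752 → 1.875 bits.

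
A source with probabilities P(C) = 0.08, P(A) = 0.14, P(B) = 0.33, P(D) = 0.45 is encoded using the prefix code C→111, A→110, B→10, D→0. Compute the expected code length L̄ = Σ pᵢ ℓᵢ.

L̄ = Σ pᵢ·ℓᵢ = 0.08·3 + 0.14·3 + 0.33·2 + 0.45·1 = 1.77 bits/symbol.

1.77 bits/symbol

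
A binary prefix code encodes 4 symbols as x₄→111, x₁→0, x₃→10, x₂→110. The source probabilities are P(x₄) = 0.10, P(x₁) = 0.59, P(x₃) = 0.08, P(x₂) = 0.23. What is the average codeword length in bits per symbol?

L̄ = Σ pᵢ·ℓᵢ = 0.10·3 + 0.59·1 + 0.08·2 + 0.23·3 = 1.74 bits/symbol.

1.74 bits/symbol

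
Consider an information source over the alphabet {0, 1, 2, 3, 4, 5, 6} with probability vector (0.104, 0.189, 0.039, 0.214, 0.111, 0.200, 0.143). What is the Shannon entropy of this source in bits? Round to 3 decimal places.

H = −Σ pᵢ log₂ pᵢ.
−0.104·log₂(0.104) = 0.3396
−0.189·log₂(0.189) = 0.4543
−0.039·log₂(0.039) = 0.1825
−0.214·log₂(0.214) = 0.4760
−0.111·log₂(0.111) = 0.3520
−0.200·log₂(0.200) = 0.4644
−0.143·log₂(0.143) = 0.4012
Sum ≈ 2.6701 → 2.670 bits.

2.670 bits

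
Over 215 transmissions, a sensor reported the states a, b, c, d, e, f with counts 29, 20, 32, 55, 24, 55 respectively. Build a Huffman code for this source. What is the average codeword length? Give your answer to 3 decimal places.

Probabilities are the counts divided by 215.
Repeatedly combine the two least-probable nodes; the expected code length is the sum of the merged weights.
merge 4/43 + 24/215 → 44/215
merge 29/215 + 32/215 → 61/215
merge 44/215 + 11/43 → 99/215
merge 11/43 + 61/215 → 116/215
merge 99/215 + 116/215 → 1
L = 44/215 + 61/215 + 99/215 + 116/215 + 1 = 107/43 ≈ 2.488 bits/symbol.

2.488 bits/symbol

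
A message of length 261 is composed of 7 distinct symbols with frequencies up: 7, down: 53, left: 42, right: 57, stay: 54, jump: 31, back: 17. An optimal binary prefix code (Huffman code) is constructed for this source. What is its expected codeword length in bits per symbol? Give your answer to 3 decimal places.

Probabilities are the counts divided by 261.
Repeatedly combine the two least-probable nodes; the expected code length is the sum of the merged weights.
merge 7/261 + 17/261 → 8/87
merge 8/87 + 31/261 → 55/261
merge 14/87 + 53/261 → 95/261
merge 6/29 + 55/261 → 109/261
merge 19/87 + 95/261 → 152/261
merge 109/261 + 152/261 → 1
L = 8/87 + 55/261 + 95/261 + 109/261 + 152/261 + 1 = 8/3 ≈ 2.667 bits/symbol.

2.667 bits/symbol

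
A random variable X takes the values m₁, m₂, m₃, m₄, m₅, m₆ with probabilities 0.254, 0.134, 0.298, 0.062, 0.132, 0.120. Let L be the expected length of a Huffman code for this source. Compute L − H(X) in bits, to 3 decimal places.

Entropy H = −Σ p log₂ p ≈ 2.4126 bits.
Huffman merges: 31/500+3/25→91/500; 33/250+67/500→133/500; 91/500+127/500→109/250; 133/500+149/500→141/250; 109/250+141/250→1. L = 306/125 ≈ 2.4480.
L − H = 2.4480 − 2.4126 = 0.035 bits.

0.035 bits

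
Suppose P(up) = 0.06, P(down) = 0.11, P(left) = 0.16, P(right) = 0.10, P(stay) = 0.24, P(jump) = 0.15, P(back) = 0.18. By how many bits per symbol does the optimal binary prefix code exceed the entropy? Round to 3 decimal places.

0.041 bits

Entropy H = −Σ p log₂ p ≈ 2.6990 bits.
Huffman merges: 3/50+1/10→4/25; 11/100+3/20→13/50; 4/25+4/25→8/25; 9/50+6/25→21/50; 13/50+8/25→29/50; 21/50+29/50→1. L = 137/50 ≈ 2.7400.
L − H = 2.7400 − 2.6990 = 0.041 bits.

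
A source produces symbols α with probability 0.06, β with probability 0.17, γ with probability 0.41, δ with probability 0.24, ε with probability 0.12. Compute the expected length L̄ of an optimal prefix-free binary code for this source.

Repeatedly combine the two least-probable nodes; the expected code length is the sum of the merged weights.
merge 3/50 + 3/25 → 9/50
merge 17/100 + 9/50 → 7/20
merge 6/25 + 7/20 → 59/100
merge 41/100 + 59/100 → 1
L = 9/50 + 7/20 + 59/100 + 1 = 53/25 = 2.12 bits/symbol.

2.12 bits/symbol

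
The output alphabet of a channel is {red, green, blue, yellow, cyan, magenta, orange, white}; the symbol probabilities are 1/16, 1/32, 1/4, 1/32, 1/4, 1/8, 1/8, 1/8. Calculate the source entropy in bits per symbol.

2.6875 bits

Each probability is a power of 1/2, so log₂(1/p) is an integer.
H = Σ p·log₂(1/p) = 1/16·4 + 1/32·5 + 1/4·2 + 1/32·5 + 1/4·2 + 1/8·3 + 1/8·3 + 1/8·3 = 2.6875 bits.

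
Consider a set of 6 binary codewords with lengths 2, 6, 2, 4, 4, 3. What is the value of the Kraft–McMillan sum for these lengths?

0.765625

With common denominator 2^6 = 64: Σ 2^(−ℓᵢ) = 16/64 + 1/64 + 16/64 + 4/64 + 4/64 + 8/64 = 49/64 = 0.765625.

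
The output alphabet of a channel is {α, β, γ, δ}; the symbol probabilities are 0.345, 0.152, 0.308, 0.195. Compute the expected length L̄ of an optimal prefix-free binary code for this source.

2 bits/symbol

Repeatedly combine the two least-probable nodes; the expected code length is the sum of the merged weights.
merge 19/125 + 39/200 → 347/1000
merge 77/250 + 69/200 → 653/1000
merge 347/1000 + 653/1000 → 1
L = 347/1000 + 653/1000 + 1 = 2 bits/symbol.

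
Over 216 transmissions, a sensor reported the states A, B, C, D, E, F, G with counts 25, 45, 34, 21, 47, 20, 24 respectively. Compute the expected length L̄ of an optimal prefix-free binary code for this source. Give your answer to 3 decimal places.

Probabilities are the counts divided by 216.
Repeatedly combine the two least-probable nodes; the expected code length is the sum of the merged weights.
merge 5/54 + 7/72 → 41/216
merge 1/9 + 25/216 → 49/216
merge 17/108 + 41/216 → 25/72
merge 5/24 + 47/216 → 23/54
merge 49/216 + 25/72 → 31/54
merge 23/54 + 31/54 → 1
L = 41/216 + 49/216 + 25/72 + 23/54 + 31/54 + 1 = 199/72 ≈ 2.764 bits/symbol.

2.764 bits/symbol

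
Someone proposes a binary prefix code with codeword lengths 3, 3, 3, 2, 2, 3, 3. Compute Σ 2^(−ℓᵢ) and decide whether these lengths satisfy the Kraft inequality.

With common denominator 2^3 = 8: Σ 2^(−ℓᵢ) = 1/8 + 1/8 + 1/8 + 2/8 + 2/8 + 1/8 + 1/8 = 9/8 = 1.125.
Kraft's inequality requires Σ ≤ 1; here Σ = 1.125 > 1, so no such prefix code exists.

1.125; no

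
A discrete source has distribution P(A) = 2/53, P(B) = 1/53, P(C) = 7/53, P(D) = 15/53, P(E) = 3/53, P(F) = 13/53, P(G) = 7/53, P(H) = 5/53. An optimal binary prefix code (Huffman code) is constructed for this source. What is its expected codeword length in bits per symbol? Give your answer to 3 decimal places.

Repeatedly combine the two least-probable nodes; the expected code length is the sum of the merged weights.
merge 1/53 + 2/53 → 3/53
merge 3/53 + 3/53 → 6/53
merge 5/53 + 6/53 → 11/53
merge 7/53 + 7/53 → 14/53
merge 11/53 + 13/53 → 24/53
merge 14/53 + 15/53 → 29/53
merge 24/53 + 29/53 → 1
L = 3/53 + 6/53 + 11/53 + 14/53 + 24/53 + 29/53 + 1 = 140/53 ≈ 2.642 bits/symbol.

2.642 bits/symbol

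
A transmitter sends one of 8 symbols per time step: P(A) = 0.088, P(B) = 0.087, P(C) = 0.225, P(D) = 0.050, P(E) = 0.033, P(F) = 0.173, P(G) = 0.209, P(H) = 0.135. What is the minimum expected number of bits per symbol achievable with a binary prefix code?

Repeatedly combine the two least-probable nodes; the expected code length is the sum of the merged weights.
merge 33/1000 + 1/20 → 83/1000
merge 83/1000 + 87/1000 → 17/100
merge 11/125 + 27/200 → 223/1000
merge 17/100 + 173/1000 → 343/1000
merge 209/1000 + 223/1000 → 54/125
merge 9/40 + 343/1000 → 71/125
merge 54/125 + 71/125 → 1
L = 83/1000 + 17/100 + 223/1000 + 343/1000 + 54/125 + 71/125 + 1 = 2819/1000 = 2.819 bits/symbol.

2.819 bits/symbol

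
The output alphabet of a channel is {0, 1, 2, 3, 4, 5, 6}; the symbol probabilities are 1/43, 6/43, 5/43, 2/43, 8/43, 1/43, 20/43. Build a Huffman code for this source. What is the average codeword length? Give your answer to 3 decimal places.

Repeatedly combine the two least-probable nodes; the expected code length is the sum of the merged weights.
merge 1/43 + 1/43 → 2/43
merge 2/43 + 2/43 → 4/43
merge 4/43 + 5/43 → 9/43
merge 6/43 + 8/43 → 14/43
merge 9/43 + 14/43 → 23/43
merge 20/43 + 23/43 → 1
L = 2/43 + 4/43 + 9/43 + 14/43 + 23/43 + 1 = 95/43 ≈ 2.209 bits/symbol.

2.209 bits/symbol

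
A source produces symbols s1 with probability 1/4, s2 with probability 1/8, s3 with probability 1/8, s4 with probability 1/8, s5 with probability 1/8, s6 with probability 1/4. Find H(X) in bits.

2.5 bits

Each probability is a power of 1/2, so log₂(1/p) is an integer.
H = Σ p·log₂(1/p) = 1/4·2 + 1/8·3 + 1/8·3 + 1/8·3 + 1/8·3 + 1/4·2 = 2.5 bits.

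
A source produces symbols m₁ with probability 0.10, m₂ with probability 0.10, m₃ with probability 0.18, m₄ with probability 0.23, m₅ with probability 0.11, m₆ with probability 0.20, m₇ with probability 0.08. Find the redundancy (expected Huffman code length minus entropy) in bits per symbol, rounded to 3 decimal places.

0.046 bits

Entropy H = −Σ p log₂ p ≈ 2.7035 bits.
Huffman merges: 2/25+1/10→9/50; 1/10+11/100→21/100; 9/50+9/50→9/25; 1/5+21/100→41/100; 23/100+9/25→59/100; 41/100+59/100→1. L = 11/4 ≈ 2.7500.
L − H = 2.7500 − 2.7035 = 0.046 bits.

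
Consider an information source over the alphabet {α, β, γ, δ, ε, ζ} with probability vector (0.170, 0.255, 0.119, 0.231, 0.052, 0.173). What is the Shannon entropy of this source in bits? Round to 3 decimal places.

2.451 bits

H = −Σ pᵢ log₂ pᵢ.
−0.170·log₂(0.170) = 0.4346
−0.255·log₂(0.255) = 0.5027
−0.119·log₂(0.119) = 0.3654
−0.231·log₂(0.231) = 0.4883
−0.052·log₂(0.052) = 0.2218
−0.173·log₂(0.173) = 0.4379
Sum ≈ 2.4508 → 2.451 bits.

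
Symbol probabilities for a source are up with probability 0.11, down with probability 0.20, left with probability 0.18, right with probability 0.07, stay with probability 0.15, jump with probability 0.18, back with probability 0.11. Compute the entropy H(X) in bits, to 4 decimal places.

H = −Σ pᵢ log₂ pᵢ.
−0.11·log₂(0.11) = 0.3503
−0.20·log₂(0.20) = 0.4644
−0.18·log₂(0.18) = 0.4453
−0.07·log₂(0.07) = 0.2686
−0.15·log₂(0.15) = 0.4105
−0.18·log₂(0.18) = 0.4453
−0.11·log₂(0.11) = 0.3503
Sum ≈ 2.7347 → 2.7347 bits.

2.7347 bits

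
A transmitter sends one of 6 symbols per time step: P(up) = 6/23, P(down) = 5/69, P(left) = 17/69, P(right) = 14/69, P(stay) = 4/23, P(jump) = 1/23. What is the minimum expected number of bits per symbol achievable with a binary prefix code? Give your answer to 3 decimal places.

Repeatedly combine the two least-probable nodes; the expected code length is the sum of the merged weights.
merge 1/23 + 5/69 → 8/69
merge 8/69 + 4/23 → 20/69
merge 14/69 + 17/69 → 31/69
merge 6/23 + 20/69 → 38/69
merge 31/69 + 38/69 → 1
L = 8/69 + 20/69 + 31/69 + 38/69 + 1 = 166/69 ≈ 2.406 bits/symbol.

2.406 bits/symbol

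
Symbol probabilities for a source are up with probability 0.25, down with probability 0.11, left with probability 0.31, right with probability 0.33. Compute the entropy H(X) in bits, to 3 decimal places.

H = −Σ pᵢ log₂ pᵢ.
−0.25·log₂(0.25) = 0.5000
−0.11·log₂(0.11) = 0.3503
−0.31·log₂(0.31) = 0.5238
−0.33·log₂(0.33) = 0.5278
Sum ≈ 1.9019 → 1.902 bits.

1.902 bits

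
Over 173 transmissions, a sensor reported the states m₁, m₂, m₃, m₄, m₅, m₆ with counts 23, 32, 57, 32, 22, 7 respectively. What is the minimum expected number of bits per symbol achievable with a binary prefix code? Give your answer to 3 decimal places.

Probabilities are the counts divided by 173.
Repeatedly combine the two least-probable nodes; the expected code length is the sum of the merged weights.
merge 7/173 + 22/173 → 29/173
merge 23/173 + 29/173 → 52/173
merge 32/173 + 32/173 → 64/173
merge 52/173 + 57/173 → 109/173
merge 64/173 + 109/173 → 1
L = 29/173 + 52/173 + 64/173 + 109/173 + 1 = 427/173 ≈ 2.468 bits/symbol.

2.468 bits/symbol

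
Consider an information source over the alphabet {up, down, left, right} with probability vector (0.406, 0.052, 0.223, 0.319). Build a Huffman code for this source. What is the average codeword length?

Repeatedly combine the two least-probable nodes; the expected code length is the sum of the merged weights.
merge 13/250 + 223/1000 → 11/40
merge 11/40 + 319/1000 → 297/500
merge 203/500 + 297/500 → 1
L = 11/40 + 297/500 + 1 = 1869/1000 = 1.869 bits/symbol.

1.869 bits/symbol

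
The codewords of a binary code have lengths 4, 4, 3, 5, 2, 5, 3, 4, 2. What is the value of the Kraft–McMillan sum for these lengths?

1

With common denominator 2^5 = 32: Σ 2^(−ℓᵢ) = 2/32 + 2/32 + 4/32 + 1/32 + 8/32 + 1/32 + 4/32 + 2/32 + 8/32 = 32/32 = 1.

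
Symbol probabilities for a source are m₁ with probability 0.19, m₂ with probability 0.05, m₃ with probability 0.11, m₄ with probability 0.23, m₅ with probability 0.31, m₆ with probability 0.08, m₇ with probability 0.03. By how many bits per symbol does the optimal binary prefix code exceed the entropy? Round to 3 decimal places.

0.034 bits

Entropy H = −Σ p log₂ p ≈ 2.4763 bits.
Huffman merges: 3/100+1/20→2/25; 2/25+2/25→4/25; 11/100+4/25→27/100; 19/100+23/100→21/50; 27/100+31/100→29/50; 21/50+29/50→1. L = 251/100 ≈ 2.5100.
L − H = 2.5100 − 2.4763 = 0.034 bits.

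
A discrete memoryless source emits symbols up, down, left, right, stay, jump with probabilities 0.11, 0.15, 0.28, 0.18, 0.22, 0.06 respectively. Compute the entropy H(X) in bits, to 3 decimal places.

H = −Σ pᵢ log₂ pᵢ.
−0.11·log₂(0.11) = 0.3503
−0.15·log₂(0.15) = 0.4105
−0.28·log₂(0.28) = 0.5142
−0.18·log₂(0.18) = 0.4453
−0.22·log₂(0.22) = 0.4806
−0.06·log₂(0.06) = 0.2435
Sum ≈ 2.4445 → 2.444 bits.

2.444 bits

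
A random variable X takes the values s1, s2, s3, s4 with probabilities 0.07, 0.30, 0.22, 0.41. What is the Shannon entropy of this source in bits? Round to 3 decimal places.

H = −Σ pᵢ log₂ pᵢ.
−0.07·log₂(0.07) = 0.2686
−0.30·log₂(0.30) = 0.5211
−0.22·log₂(0.22) = 0.4806
−0.41·log₂(0.41) = 0.5274
Sum ≈ 1.7976 → 1.798 bits.

1.798 bits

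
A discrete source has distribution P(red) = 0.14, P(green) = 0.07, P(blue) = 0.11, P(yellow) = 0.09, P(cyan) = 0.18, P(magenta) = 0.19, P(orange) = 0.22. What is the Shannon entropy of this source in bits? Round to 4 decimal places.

2.7097 bits

H = −Σ pᵢ log₂ pᵢ.
−0.14·log₂(0.14) = 0.3971
−0.07·log₂(0.07) = 0.2686
−0.11·log₂(0.11) = 0.3503
−0.09·log₂(0.09) = 0.3127
−0.18·log₂(0.18) = 0.4453
−0.19·log₂(0.19) = 0.4552
−0.22·log₂(0.22) = 0.4806
Sum ≈ 2.7097 → 2.7097 bits.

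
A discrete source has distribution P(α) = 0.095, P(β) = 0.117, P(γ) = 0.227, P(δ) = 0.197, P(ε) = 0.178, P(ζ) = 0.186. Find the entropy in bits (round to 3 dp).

H = −Σ pᵢ log₂ pᵢ.
−0.095·log₂(0.095) = 0.3226
−0.117·log₂(0.117) = 0.3622
−0.227·log₂(0.227) = 0.4856
−0.197·log₂(0.197) = 0.4617
−0.178·log₂(0.178) = 0.4432
−0.186·log₂(0.186) = 0.4514
Sum ≈ 2.5267 → 2.527 bits.

2.527 bits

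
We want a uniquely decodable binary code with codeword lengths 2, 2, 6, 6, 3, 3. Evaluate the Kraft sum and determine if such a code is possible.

0.78125; yes

With common denominator 2^6 = 64: Σ 2^(−ℓᵢ) = 16/64 + 16/64 + 1/64 + 1/64 + 8/64 + 8/64 = 50/64 = 0.78125.
Kraft's inequality requires Σ ≤ 1; here Σ = 0.78125 ≤ 1, so such a prefix code exists.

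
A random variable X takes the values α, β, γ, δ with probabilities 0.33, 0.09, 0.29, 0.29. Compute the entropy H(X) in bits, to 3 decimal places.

H = −Σ pᵢ log₂ pᵢ.
−0.33·log₂(0.33) = 0.5278
−0.09·log₂(0.09) = 0.3127
−0.29·log₂(0.29) = 0.5179
−0.29·log₂(0.29) = 0.5179
Sum ≈ 1.8763 → 1.876 bits.

1.876 bits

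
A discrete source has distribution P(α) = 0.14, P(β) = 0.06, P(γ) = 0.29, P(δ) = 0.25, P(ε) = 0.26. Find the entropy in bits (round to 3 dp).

2.164 bits

H = −Σ pᵢ log₂ pᵢ.
−0.14·log₂(0.14) = 0.3971
−0.06·log₂(0.06) = 0.2435
−0.29·log₂(0.29) = 0.5179
−0.25·log₂(0.25) = 0.5000
−0.26·log₂(0.26) = 0.5053
Sum ≈ 2.1638 → 2.164 bits.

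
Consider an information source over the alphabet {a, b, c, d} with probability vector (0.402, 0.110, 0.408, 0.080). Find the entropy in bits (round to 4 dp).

1.6980 bits

H = −Σ pᵢ log₂ pᵢ.
−0.402·log₂(0.402) = 0.5285
−0.110·log₂(0.110) = 0.3503
−0.408·log₂(0.408) = 0.5277
−0.080·log₂(0.080) = 0.2915
Sum ≈ 1.6980 → 1.6980 bits.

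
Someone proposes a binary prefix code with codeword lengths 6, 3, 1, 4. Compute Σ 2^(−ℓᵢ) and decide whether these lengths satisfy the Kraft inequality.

0.703125; yes

With common denominator 2^6 = 64: Σ 2^(−ℓᵢ) = 1/64 + 8/64 + 32/64 + 4/64 = 45/64 = 0.703125.
Kraft's inequality requires Σ ≤ 1; here Σ = 0.703125 ≤ 1, so such a prefix code exists.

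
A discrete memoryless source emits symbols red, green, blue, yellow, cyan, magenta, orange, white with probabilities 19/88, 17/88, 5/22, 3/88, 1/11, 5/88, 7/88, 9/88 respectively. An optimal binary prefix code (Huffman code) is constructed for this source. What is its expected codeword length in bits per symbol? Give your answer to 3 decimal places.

Repeatedly combine the two least-probable nodes; the expected code length is the sum of the merged weights.
merge 3/88 + 5/88 → 1/11
merge 7/88 + 1/11 → 15/88
merge 1/11 + 9/88 → 17/88
merge 15/88 + 17/88 → 4/11
merge 17/88 + 19/88 → 9/22
merge 5/22 + 4/11 → 13/22
merge 9/22 + 13/22 → 1
L = 1/11 + 15/88 + 17/88 + 4/11 + 9/22 + 13/22 + 1 = 31/11 ≈ 2.818 bits/symbol.

2.818 bits/symbol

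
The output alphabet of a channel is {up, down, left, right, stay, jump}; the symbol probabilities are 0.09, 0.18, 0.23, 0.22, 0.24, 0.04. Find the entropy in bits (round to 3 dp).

H = −Σ pᵢ log₂ pᵢ.
−0.09·log₂(0.09) = 0.3127
−0.18·log₂(0.18) = 0.4453
−0.23·log₂(0.23) = 0.4877
−0.22·log₂(0.22) = 0.4806
−0.24·log₂(0.24) = 0.4941
−0.04·log₂(0.04) = 0.1858
Sum ≈ 2.4061 → 2.406 bits.

2.406 bits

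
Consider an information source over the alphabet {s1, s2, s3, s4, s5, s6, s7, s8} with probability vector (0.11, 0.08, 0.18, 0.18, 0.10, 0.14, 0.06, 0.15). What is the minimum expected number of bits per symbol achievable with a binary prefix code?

Repeatedly combine the two least-probable nodes; the expected code length is the sum of the merged weights.
merge 3/50 + 2/25 → 7/50
merge 1/10 + 11/100 → 21/100
merge 7/50 + 7/50 → 7/25
merge 3/20 + 9/50 → 33/100
merge 9/50 + 21/100 → 39/100
merge 7/25 + 33/100 → 61/100
merge 39/100 + 61/100 → 1
L = 7/50 + 21/100 + 7/25 + 33/100 + 39/100 + 61/100 + 1 = 74/25 = 2.96 bits/symbol.

2.96 bits/symbol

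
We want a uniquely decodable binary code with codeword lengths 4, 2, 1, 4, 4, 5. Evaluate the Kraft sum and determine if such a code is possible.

0.96875; yes

With common denominator 2^5 = 32: Σ 2^(−ℓᵢ) = 2/32 + 8/32 + 16/32 + 2/32 + 2/32 + 1/32 = 31/32 = 0.96875.
Kraft's inequality requires Σ ≤ 1; here Σ = 0.96875 ≤ 1, so such a prefix code exists.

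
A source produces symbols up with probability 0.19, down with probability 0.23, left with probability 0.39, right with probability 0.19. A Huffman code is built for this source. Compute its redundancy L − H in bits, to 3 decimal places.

0.062 bits

Entropy H = −Σ p log₂ p ≈ 1.9279 bits.
Huffman merges: 19/100+19/100→19/50; 23/100+19/50→61/100; 39/100+61/100→1. L = 199/100 ≈ 1.9900.
L − H = 1.9900 − 1.9279 = 0.062 bits.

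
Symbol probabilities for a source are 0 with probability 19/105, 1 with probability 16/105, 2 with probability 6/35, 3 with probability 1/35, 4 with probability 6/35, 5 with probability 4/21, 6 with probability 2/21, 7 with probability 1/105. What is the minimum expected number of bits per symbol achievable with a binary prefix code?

2.8 bits/symbol

Repeatedly combine the two least-probable nodes; the expected code length is the sum of the merged weights.
merge 1/105 + 1/35 → 4/105
merge 4/105 + 2/21 → 2/15
merge 2/15 + 16/105 → 2/7
merge 6/35 + 6/35 → 12/35
merge 19/105 + 4/21 → 13/35
merge 2/7 + 12/35 → 22/35
merge 13/35 + 22/35 → 1
L = 4/105 + 2/15 + 2/7 + 12/35 + 13/35 + 22/35 + 1 = 14/5 = 2.8 bits/symbol.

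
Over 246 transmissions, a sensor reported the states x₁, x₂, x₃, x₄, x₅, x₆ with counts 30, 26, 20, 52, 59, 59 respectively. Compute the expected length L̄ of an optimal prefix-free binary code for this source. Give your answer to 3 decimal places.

2.496 bits/symbol

Probabilities are the counts divided by 246.
Repeatedly combine the two least-probable nodes; the expected code length is the sum of the merged weights.
merge 10/123 + 13/123 → 23/123
merge 5/41 + 23/123 → 38/123
merge 26/123 + 59/246 → 37/82
merge 59/246 + 38/123 → 45/82
merge 37/82 + 45/82 → 1
L = 23/123 + 38/123 + 37/82 + 45/82 + 1 = 307/123 ≈ 2.496 bits/symbol.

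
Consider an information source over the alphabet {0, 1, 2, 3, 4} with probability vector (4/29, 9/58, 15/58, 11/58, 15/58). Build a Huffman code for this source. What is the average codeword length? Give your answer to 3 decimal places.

Repeatedly combine the two least-probable nodes; the expected code length is the sum of the merged weights.
merge 4/29 + 9/58 → 17/58
merge 11/58 + 15/58 → 13/29
merge 15/58 + 17/58 → 16/29
merge 13/29 + 16/29 → 1
L = 17/58 + 13/29 + 16/29 + 1 = 133/58 ≈ 2.293 bits/symbol.

2.293 bits/symbol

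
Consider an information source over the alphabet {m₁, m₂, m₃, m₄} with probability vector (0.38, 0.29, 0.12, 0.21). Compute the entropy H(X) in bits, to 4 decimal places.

1.8882 bits

H = −Σ pᵢ log₂ pᵢ.
−0.38·log₂(0.38) = 0.5305
−0.29·log₂(0.29) = 0.5179
−0.12·log₂(0.12) = 0.3671
−0.21·log₂(0.21) = 0.4728
Sum ≈ 1.8882 → 1.8882 bits.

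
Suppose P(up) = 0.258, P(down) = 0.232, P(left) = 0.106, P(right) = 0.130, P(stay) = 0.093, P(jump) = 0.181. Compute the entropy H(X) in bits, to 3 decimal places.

2.484 bits

H = −Σ pᵢ log₂ pᵢ.
−0.258·log₂(0.258) = 0.5043
−0.232·log₂(0.232) = 0.4890
−0.106·log₂(0.106) = 0.3432
−0.130·log₂(0.130) = 0.3826
−0.093·log₂(0.093) = 0.3187
−0.181·log₂(0.181) = 0.4463
Sum ≈ 2.4842 → 2.484 bits.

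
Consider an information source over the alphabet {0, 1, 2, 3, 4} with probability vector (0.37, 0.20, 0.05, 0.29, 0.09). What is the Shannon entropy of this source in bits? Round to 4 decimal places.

2.0418 bits

H = −Σ pᵢ log₂ pᵢ.
−0.37·log₂(0.37) = 0.5307
−0.20·log₂(0.20) = 0.4644
−0.05·log₂(0.05) = 0.2161
−0.29·log₂(0.29) = 0.5179
−0.09·log₂(0.09) = 0.3127
Sum ≈ 2.0418 → 2.0418 bits.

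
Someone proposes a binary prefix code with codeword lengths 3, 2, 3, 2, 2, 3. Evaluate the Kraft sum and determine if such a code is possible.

1.125; no

With common denominator 2^3 = 8: Σ 2^(−ℓᵢ) = 1/8 + 2/8 + 1/8 + 2/8 + 2/8 + 1/8 = 9/8 = 1.125.
Kraft's inequality requires Σ ≤ 1; here Σ = 1.125 > 1, so no such prefix code exists.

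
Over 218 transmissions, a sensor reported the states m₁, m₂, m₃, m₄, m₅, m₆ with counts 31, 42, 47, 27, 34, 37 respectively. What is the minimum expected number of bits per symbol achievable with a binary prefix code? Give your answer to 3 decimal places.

Probabilities are the counts divided by 218.
Repeatedly combine the two least-probable nodes; the expected code length is the sum of the merged weights.
merge 27/218 + 31/218 → 29/109
merge 17/109 + 37/218 → 71/218
merge 21/109 + 47/218 → 89/218
merge 29/109 + 71/218 → 129/218
merge 89/218 + 129/218 → 1
L = 29/109 + 71/218 + 89/218 + 129/218 + 1 = 565/218 ≈ 2.592 bits/symbol.

2.592 bits/symbol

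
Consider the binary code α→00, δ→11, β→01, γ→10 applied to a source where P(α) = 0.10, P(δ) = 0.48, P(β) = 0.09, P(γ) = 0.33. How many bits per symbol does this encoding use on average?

2 bits/symbol

L̄ = Σ pᵢ·ℓᵢ = 0.10·2 + 0.48·2 + 0.09·2 + 0.33·2 = 2 bits/symbol.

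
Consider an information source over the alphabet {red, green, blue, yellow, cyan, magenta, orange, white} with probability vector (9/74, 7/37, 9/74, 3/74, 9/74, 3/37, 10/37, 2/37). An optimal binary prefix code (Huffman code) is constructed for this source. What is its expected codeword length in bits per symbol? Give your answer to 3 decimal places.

2.811 bits/symbol

Repeatedly combine the two least-probable nodes; the expected code length is the sum of the merged weights.
merge 3/74 + 2/37 → 7/74
merge 3/37 + 7/74 → 13/74
merge 9/74 + 9/74 → 9/37
merge 9/74 + 13/74 → 11/37
merge 7/37 + 9/37 → 16/37
merge 10/37 + 11/37 → 21/37
merge 16/37 + 21/37 → 1
L = 7/74 + 13/74 + 9/37 + 11/37 + 16/37 + 21/37 + 1 = 104/37 ≈ 2.811 bits/symbol.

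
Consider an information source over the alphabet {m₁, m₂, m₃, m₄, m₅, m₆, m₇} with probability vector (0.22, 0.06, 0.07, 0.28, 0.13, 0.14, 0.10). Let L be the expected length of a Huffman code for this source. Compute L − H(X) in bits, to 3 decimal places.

Entropy H = −Σ p log₂ p ≈ 2.6188 bits.
Huffman merges: 3/50+7/100→13/100; 1/10+13/100→23/100; 13/100+7/50→27/100; 11/50+23/100→9/20; 27/100+7/25→11/20; 9/20+11/20→1. L = 263/100 ≈ 2.6300.
L − H = 2.6300 − 2.6188 = 0.011 bits.

0.011 bits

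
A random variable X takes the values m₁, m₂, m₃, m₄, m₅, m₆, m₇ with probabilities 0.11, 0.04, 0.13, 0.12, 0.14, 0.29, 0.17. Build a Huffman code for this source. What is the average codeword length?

Repeatedly combine the two least-probable nodes; the expected code length is the sum of the merged weights.
merge 1/25 + 11/100 → 3/20
merge 3/25 + 13/100 → 1/4
merge 7/50 + 3/20 → 29/100
merge 17/100 + 1/4 → 21/50
merge 29/100 + 29/100 → 29/50
merge 21/50 + 29/50 → 1
L = 3/20 + 1/4 + 29/100 + 21/50 + 29/50 + 1 = 269/100 = 2.69 bits/symbol.

2.69 bits/symbol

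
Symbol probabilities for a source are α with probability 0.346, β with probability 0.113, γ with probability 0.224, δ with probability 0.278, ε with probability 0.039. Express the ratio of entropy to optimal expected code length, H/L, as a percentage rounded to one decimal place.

95.9%

Entropy H = −Σ p log₂ p ≈ 2.0647 bits.
Huffman merges: 39/1000+113/1000→19/125; 19/125+28/125→47/125; 139/500+173/500→78/125; 47/125+78/125→1. L = 269/125 ≈ 2.1520.
Efficiency = H/L = 2.0647/2.1520 = 95.9%.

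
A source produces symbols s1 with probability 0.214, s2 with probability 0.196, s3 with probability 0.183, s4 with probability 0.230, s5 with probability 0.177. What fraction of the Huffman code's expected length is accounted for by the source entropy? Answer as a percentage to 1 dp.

Entropy H = −Σ p log₂ p ≈ 2.3150 bits.
Huffman merges: 177/1000+183/1000→9/25; 49/250+107/500→41/100; 23/100+9/25→59/100; 41/100+59/100→1. L = 59/25 ≈ 2.3600.
Efficiency = H/L = 2.3150/2.3600 = 98.1%.

98.1%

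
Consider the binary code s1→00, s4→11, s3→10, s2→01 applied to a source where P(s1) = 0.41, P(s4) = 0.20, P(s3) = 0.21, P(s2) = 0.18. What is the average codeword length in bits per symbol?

2 bits/symbol

L̄ = Σ pᵢ·ℓᵢ = 0.41·2 + 0.20·2 + 0.21·2 + 0.18·2 = 2 bits/symbol.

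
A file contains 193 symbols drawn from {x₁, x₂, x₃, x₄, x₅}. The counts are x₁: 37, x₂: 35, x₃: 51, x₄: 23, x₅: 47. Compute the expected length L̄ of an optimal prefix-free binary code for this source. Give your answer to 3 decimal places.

2.301 bits/symbol

Probabilities are the counts divided by 193.
Repeatedly combine the two least-probable nodes; the expected code length is the sum of the merged weights.
merge 23/193 + 35/193 → 58/193
merge 37/193 + 47/193 → 84/193
merge 51/193 + 58/193 → 109/193
merge 84/193 + 109/193 → 1
L = 58/193 + 84/193 + 109/193 + 1 = 444/193 ≈ 2.301 bits/symbol.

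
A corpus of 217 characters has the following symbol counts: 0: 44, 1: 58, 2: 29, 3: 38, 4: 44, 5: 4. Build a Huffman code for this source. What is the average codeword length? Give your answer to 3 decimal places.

Probabilities are the counts divided by 217.
Repeatedly combine the two least-probable nodes; the expected code length is the sum of the merged weights.
merge 4/217 + 29/217 → 33/217
merge 33/217 + 38/217 → 71/217
merge 44/217 + 44/217 → 88/217
merge 58/217 + 71/217 → 129/217
merge 88/217 + 129/217 → 1
L = 33/217 + 71/217 + 88/217 + 129/217 + 1 = 538/217 ≈ 2.479 bits/symbol.

2.479 bits/symbol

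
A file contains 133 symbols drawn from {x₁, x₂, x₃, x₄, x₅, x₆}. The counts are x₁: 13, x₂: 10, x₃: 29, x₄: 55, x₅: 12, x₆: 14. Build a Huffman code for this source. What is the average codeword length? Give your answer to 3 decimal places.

2.323 bits/symbol

Probabilities are the counts divided by 133.
Repeatedly combine the two least-probable nodes; the expected code length is the sum of the merged weights.
merge 10/133 + 12/133 → 22/133
merge 13/133 + 2/19 → 27/133
merge 22/133 + 27/133 → 7/19
merge 29/133 + 7/19 → 78/133
merge 55/133 + 78/133 → 1
L = 22/133 + 27/133 + 7/19 + 78/133 + 1 = 309/133 ≈ 2.323 bits/symbol.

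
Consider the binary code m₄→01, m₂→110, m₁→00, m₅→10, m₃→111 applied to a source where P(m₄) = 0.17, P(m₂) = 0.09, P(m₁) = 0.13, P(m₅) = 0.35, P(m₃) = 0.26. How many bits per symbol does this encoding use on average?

L̄ = Σ pᵢ·ℓᵢ = 0.17·2 + 0.09·3 + 0.13·2 + 0.35·2 + 0.26·3 = 2.35 bits/symbol.

2.35 bits/symbol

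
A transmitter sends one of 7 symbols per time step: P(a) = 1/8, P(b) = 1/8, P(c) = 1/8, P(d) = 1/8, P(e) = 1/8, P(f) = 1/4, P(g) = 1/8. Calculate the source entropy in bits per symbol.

Each probability is a power of 1/2, so log₂(1/p) is an integer.
H = Σ p·log₂(1/p) = 1/8·3 + 1/8·3 + 1/8·3 + 1/8·3 + 1/8·3 + 1/4·2 + 1/8·3 = 2.75 bits.

2.75 bits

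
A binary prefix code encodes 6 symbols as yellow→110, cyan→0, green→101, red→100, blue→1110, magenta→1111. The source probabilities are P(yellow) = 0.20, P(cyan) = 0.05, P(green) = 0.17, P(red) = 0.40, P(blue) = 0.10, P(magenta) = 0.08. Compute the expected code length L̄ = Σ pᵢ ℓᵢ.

3.08 bits/symbol

L̄ = Σ pᵢ·ℓᵢ = 0.20·3 + 0.05·1 + 0.17·3 + 0.40·3 + 0.10·4 + 0.08·4 = 3.08 bits/symbol.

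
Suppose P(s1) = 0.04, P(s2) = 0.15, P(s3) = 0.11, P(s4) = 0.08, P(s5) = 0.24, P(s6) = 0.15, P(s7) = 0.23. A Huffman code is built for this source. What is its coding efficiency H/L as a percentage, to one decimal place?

Entropy H = −Σ p log₂ p ≈ 2.6304 bits.
Huffman merges: 1/25+2/25→3/25; 11/100+3/25→23/100; 3/20+3/20→3/10; 23/100+23/100→23/50; 6/25+3/10→27/50; 23/50+27/50→1. L = 53/20 ≈ 2.6500.
Efficiency = H/L = 2.6304/2.6500 = 99.3%.

99.3%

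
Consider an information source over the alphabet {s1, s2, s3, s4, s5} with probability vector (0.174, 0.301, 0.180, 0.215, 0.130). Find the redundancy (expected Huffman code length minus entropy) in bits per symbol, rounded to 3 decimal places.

Entropy H = −Σ p log₂ p ≈ 2.2651 bits.
Huffman merges: 13/100+87/500→38/125; 9/50+43/200→79/200; 301/1000+38/125→121/200; 79/200+121/200→1. L = 288/125 ≈ 2.3040.
L − H = 2.3040 − 2.2651 = 0.039 bits.

0.039 bits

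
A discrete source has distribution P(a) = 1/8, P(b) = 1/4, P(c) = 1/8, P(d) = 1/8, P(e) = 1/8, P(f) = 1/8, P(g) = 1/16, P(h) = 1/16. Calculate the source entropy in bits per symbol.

Each probability is a power of 1/2, so log₂(1/p) is an integer.
H = Σ p·log₂(1/p) = 1/8·3 + 1/4·2 + 1/8·3 + 1/8·3 + 1/8·3 + 1/8·3 + 1/16·4 + 1/16·4 = 2.875 bits.

2.875 bits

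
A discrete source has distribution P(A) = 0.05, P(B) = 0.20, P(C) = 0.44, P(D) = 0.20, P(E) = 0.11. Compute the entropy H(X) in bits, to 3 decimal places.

2.016 bits

H = −Σ pᵢ log₂ pᵢ.
−0.05·log₂(0.05) = 0.2161
−0.20·log₂(0.20) = 0.4644
−0.44·log₂(0.44) = 0.5211
−0.20·log₂(0.20) = 0.4644
−0.11·log₂(0.11) = 0.3503
Sum ≈ 2.0163 → 2.016 bits.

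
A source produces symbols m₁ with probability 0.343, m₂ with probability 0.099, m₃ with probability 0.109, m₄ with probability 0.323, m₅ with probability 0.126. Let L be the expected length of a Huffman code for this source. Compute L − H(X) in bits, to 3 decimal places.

0.087 bits

Entropy H = −Σ p log₂ p ≈ 2.1115 bits.
Huffman merges: 99/1000+109/1000→26/125; 63/500+26/125→167/500; 323/1000+167/500→657/1000; 343/1000+657/1000→1. L = 2199/1000 ≈ 2.1990.
L − H = 2.1990 − 2.1115 = 0.087 bits.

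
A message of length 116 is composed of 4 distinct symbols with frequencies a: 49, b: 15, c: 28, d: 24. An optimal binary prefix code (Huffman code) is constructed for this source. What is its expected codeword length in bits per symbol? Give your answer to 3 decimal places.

Probabilities are the counts divided by 116.
Repeatedly combine the two least-probable nodes; the expected code length is the sum of the merged weights.
merge 15/116 + 6/29 → 39/116
merge 7/29 + 39/116 → 67/116
merge 49/116 + 67/116 → 1
L = 39/116 + 67/116 + 1 = 111/58 ≈ 1.914 bits/symbol.

1.914 bits/symbol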